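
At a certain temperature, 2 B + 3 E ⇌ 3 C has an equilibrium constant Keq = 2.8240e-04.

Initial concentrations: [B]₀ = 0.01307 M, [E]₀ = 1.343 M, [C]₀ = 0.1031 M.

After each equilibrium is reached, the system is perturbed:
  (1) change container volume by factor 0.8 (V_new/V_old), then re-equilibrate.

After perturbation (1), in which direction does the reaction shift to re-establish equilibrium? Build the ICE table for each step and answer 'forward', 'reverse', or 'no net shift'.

Direction: forward

Q₀ = 2.648 vs Keq = 2.8240e-04 ⇒ Q>K, reverse
Step 1:
                  B         E         C
  init      0.01307     1.343    0.1031
  Δ           0.058     0.087    -0.087
  eq        0.07107      1.43    0.0161
  solve Keq expr → x = -0.029; check Q = 2.8240e-04
Then change container volume by factor 0.8 (V_new/V_old).
Step 2:
                  B         E         C
  init      0.08884     1.788   0.02012
  Δ       -0.001904 -0.002856  0.002856
  eq        0.08694     1.785   0.02298
  solve Keq expr → x = 9.5197e-04; check Q = 2.8240e-04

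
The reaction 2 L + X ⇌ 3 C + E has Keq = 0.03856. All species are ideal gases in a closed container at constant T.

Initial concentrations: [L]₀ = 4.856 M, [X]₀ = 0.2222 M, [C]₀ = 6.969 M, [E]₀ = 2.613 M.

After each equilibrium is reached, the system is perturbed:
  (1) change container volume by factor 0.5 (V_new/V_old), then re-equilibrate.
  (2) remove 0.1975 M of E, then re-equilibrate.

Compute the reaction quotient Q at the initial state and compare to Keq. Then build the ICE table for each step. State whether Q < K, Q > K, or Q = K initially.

Q₀ = 168.8; Q > K (proceeds reverse)

Q₀ = 168.8 vs Keq = 0.03856 ⇒ Q>K, reverse
Step 1:
                    L           X           C           E
  Initial       4.856      0.2222       6.969       2.613
  Change        3.447       1.724      -5.171      -1.724
  Equil         8.303       1.946       1.798      0.8894
  solve Keq expr → x = -1.724; check Q = 0.03856
Then change container volume by factor 0.5 (V_new/V_old).
Step 2:
                    L           X           C           E
  Initial       16.61       3.892       3.597       1.779
  Change       0.3651      0.1825     -0.5476     -0.1825
  Equil         16.97       4.074       3.049       1.596
  solve Keq expr → x = -0.1825; check Q = 0.03856
Then remove 0.1975 M of E.
Step 3:
                    L           X           C           E
  Initial       16.97       4.074       3.049       1.399
  Change      -0.0645    -0.03225     0.09675     0.03225
  Equil         16.91       4.042       3.146       1.431
  solve Keq expr → x = 0.03225; check Q = 0.03856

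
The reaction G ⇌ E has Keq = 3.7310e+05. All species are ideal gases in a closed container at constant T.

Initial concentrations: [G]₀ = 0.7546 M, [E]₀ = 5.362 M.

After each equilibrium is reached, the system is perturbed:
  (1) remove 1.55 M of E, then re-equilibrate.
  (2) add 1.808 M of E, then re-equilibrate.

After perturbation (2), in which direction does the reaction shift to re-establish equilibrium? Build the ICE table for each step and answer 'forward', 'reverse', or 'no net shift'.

Q₀ = 7.106 vs Keq = 3.7310e+05 ⇒ Q<K, forward
Step 1:
                   G          E
  init        0.7546      5.362
  Δ          -0.7546     0.7546
  eq      1.6394e-05      6.117
  solve Keq expr → x = 0.7546; check Q = 3.7310e+05
Then remove 1.55 M of E.
Step 2:
                   G          E
  init    1.6394e-05      4.567
  Δ       -4.1544e-06 4.1544e-06
  eq      1.2240e-05      4.567
  solve Keq expr → x = 4.1544e-06; check Q = 3.7310e+05
Then add 1.808 M of E.
Step 3:
                   G          E
  init    1.2240e-05      6.375
  Δ       4.8459e-06 -4.8459e-06
  eq      1.7085e-05      6.375
  solve Keq expr → x = -4.8459e-06; check Q = 3.7310e+05

Direction: reverse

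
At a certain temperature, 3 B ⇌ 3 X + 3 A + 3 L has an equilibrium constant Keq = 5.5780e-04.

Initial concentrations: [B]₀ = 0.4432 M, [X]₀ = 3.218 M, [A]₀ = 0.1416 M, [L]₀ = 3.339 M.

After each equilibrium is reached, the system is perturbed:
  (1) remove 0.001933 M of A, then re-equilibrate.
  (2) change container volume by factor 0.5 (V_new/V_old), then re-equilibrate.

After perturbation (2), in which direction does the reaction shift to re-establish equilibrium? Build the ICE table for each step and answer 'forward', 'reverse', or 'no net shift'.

Q₀ = 40.46 vs Keq = 5.5780e-04 ⇒ Q>K, reverse
Step 1:
                    B           X           A           L
  init         0.4432       3.218      0.1416       3.339
  Δ            0.1368     -0.1368     -0.1368     -0.1368
  eq             0.58       3.081    0.004839       3.202
  solve Keq expr → x = -0.04559; check Q = 5.5780e-04
Then remove 0.001933 M of A.
Step 2:
                    B           X           A           L
  init           0.58       3.081    0.002906       3.202
  Δ         -0.001911    0.001911    0.001911    0.001911
  eq           0.5781       3.083    0.004817       3.204
  solve Keq expr → x = 6.3706e-04; check Q = 5.5780e-04
Then change container volume by factor 0.5 (V_new/V_old).
Step 3:
                    B           X           A           L
  init          1.156       6.166    0.009633       6.408
  Δ          0.007205   -0.007205   -0.007205   -0.007205
  eq            1.163       6.159    0.002429       6.401
  solve Keq expr → x = -0.002402; check Q = 5.5780e-04

Direction: reverse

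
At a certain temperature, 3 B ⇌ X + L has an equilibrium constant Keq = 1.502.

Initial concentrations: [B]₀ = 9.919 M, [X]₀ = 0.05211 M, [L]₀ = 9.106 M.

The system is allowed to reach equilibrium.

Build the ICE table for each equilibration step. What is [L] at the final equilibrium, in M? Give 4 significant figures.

[L]_eq = 11.52 M

Q₀ = 4.8623e-04 vs Keq = 1.502 ⇒ Q<K, forward
Step 1:
                  B         X         L
  Initial     9.919   0.05211     9.106
  Change     -7.253     2.418     2.418
  Equil       2.666      2.47     11.52
  solve Keq expr → x = 2.418; check Q = 1.502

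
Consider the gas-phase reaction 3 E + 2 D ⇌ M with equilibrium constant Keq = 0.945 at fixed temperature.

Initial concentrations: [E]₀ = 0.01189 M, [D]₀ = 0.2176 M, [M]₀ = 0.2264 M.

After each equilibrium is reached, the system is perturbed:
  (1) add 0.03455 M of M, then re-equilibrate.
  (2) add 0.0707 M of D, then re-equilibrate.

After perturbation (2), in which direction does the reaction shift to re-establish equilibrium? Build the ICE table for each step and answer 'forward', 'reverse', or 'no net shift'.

Direction: forward

Q₀ = 2.8445e+06 vs Keq = 0.945 ⇒ Q>K, reverse
Step 1:
                    E           D           M
  init        0.01189      0.2176      0.2264
  Δ             0.531       0.354      -0.177
  eq           0.5429      0.5716      0.0494
  solve Keq expr → x = -0.177; check Q = 0.945
Then add 0.03455 M of M.
Step 2:
                    E           D           M
  init         0.5429      0.5716     0.08395
  Δ           0.04436     0.02957    -0.01479
  eq           0.5872      0.6012     0.06916
  solve Keq expr → x = -0.01479; check Q = 0.945
Then add 0.0707 M of D.
Step 3:
                    E           D           M
  init         0.5872      0.6719     0.06916
  Δ          -0.01883    -0.01255    0.006277
  eq           0.5684      0.6593     0.07544
  solve Keq expr → x = 0.006277; check Q = 0.945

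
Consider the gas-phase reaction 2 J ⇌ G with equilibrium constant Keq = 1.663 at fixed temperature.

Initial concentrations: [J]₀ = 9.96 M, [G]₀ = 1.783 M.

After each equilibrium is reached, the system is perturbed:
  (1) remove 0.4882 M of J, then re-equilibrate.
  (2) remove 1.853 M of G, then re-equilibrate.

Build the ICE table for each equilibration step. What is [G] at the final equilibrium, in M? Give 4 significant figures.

[G]_eq = 3.9 M

Q₀ = 0.01797 vs Keq = 1.663 ⇒ Q<K, forward
Step 1:
                  J         G
  init         9.96     1.783
  Δ          -8.088     4.044
  eq          1.872     5.827
  solve Keq expr → x = 4.044; check Q = 1.663
Then remove 0.4882 M of J.
Step 2:
                  J         G
  init        1.384     5.827
  Δ          0.4516   -0.2258
  eq          1.835     5.601
  solve Keq expr → x = -0.2258; check Q = 1.663
Then remove 1.853 M of G.
Step 3:
                  J         G
  init        1.835     3.748
  Δ         -0.3038    0.1519
  eq          1.531       3.9
  solve Keq expr → x = 0.1519; check Q = 1.663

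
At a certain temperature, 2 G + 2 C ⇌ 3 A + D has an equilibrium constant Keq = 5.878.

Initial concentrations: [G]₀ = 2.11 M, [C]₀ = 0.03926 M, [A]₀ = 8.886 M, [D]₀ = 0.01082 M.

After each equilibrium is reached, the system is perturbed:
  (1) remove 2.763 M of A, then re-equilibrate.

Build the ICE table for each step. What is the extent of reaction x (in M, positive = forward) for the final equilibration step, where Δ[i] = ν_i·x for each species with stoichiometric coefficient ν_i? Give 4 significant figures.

Q₀ = 1106 vs Keq = 5.878 ⇒ Q>K, reverse
Step 1:
                  G         C         A         D
  init         2.11   0.03926     8.886   0.01082
  Δ         0.02136   0.02136  -0.03204  -0.01068
  eq          2.131   0.06062     8.854 1.4136e-04
  solve Keq expr → x = -0.01068; check Q = 5.878
Then remove 2.763 M of A.
Step 2:
                  G         C         A         D
  init        2.131   0.06062     6.091 1.4136e-04
  Δ       -5.6863e-04 -5.6863e-04 8.5294e-04 2.8431e-04
  eq          2.131   0.06005     6.092 4.2567e-04
  solve Keq expr → x = 2.8431e-04; check Q = 5.878

x = 2.8431e-04 M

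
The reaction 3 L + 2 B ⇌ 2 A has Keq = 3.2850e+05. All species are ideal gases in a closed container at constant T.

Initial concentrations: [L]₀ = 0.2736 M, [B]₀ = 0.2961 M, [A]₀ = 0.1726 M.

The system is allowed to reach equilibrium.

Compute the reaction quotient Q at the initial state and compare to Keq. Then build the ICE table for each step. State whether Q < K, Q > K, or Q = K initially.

Q₀ = 16.59; Q < K (proceeds forward)

Q₀ = 16.59 vs Keq = 3.2850e+05 ⇒ Q<K, forward
Step 1:
                  L         B         A
  I          0.2736    0.2961    0.1726
  C         -0.2465   -0.1643    0.1643
  E          0.0271    0.1318    0.3369
  solve Keq expr → x = 0.08217; check Q = 3.2850e+05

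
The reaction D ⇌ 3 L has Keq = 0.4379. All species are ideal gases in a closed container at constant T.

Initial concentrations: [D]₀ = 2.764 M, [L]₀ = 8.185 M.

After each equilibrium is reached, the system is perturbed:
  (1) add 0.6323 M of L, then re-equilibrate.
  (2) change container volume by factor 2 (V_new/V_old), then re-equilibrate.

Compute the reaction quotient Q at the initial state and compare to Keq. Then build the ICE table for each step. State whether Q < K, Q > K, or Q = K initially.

Q₀ = 198.4; Q > K (proceeds reverse)

Q₀ = 198.4 vs Keq = 0.4379 ⇒ Q>K, reverse
Step 1:
                  D         L
  init        2.764     8.185
  Δ           2.294    -6.881
  eq          5.058     1.304
  solve Keq expr → x = -2.294; check Q = 0.4379
Then add 0.6323 M of L.
Step 2:
                  D         L
  init        5.058     1.936
  Δ           0.205   -0.6149
  eq          5.263     1.321
  solve Keq expr → x = -0.205; check Q = 0.4379
Then change container volume by factor 2 (V_new/V_old).
Step 3:
                  D         L
  init        2.631    0.6604
  Δ         -0.1237    0.3712
  eq          2.508     1.032
  solve Keq expr → x = 0.1237; check Q = 0.4379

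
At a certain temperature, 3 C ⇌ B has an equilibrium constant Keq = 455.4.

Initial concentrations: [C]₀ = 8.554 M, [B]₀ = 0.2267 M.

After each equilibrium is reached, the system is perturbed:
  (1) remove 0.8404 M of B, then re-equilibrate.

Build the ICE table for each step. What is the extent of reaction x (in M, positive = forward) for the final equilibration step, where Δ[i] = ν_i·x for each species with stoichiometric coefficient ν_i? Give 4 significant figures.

Q₀ = 3.6220e-04 vs Keq = 455.4 ⇒ Q<K, forward
Step 1:
                  C         B
  init        8.554    0.2267
  Δ          -8.366     2.789
  eq         0.1878     3.015
  solve Keq expr → x = 2.789; check Q = 455.4
Then remove 0.8404 M of B.
Step 2:
                  C         B
  init       0.1878     2.175
  Δ        -0.01921  0.006403
  eq         0.1686     2.181
  solve Keq expr → x = 0.006403; check Q = 455.4

x = 0.006403 M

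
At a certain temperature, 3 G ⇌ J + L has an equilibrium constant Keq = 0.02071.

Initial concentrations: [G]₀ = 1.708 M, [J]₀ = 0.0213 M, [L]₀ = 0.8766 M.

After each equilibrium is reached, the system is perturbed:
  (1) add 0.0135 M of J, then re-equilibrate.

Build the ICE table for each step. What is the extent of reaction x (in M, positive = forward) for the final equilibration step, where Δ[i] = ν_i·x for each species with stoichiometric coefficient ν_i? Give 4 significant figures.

Q₀ = 0.003747 vs Keq = 0.02071 ⇒ Q<K, forward
Step 1:
                   G          J          L
  I            1.708     0.0213     0.8766
  C          -0.1753    0.05844    0.05844
  E            1.533    0.07974      0.935
  solve Keq expr → x = 0.05844; check Q = 0.02071
Then add 0.0135 M of J.
Step 2:
                   G          J          L
  I            1.533    0.09324      0.935
  C          0.02585  -0.008617  -0.008617
  E            1.559    0.08463     0.9264
  solve Keq expr → x = -0.008617; check Q = 0.02071

x = -0.008617 M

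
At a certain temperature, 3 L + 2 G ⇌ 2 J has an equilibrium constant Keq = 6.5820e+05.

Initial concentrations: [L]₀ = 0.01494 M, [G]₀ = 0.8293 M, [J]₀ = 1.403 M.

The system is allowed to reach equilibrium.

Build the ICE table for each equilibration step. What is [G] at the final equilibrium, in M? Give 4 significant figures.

Q₀ = 8.5830e+05 vs Keq = 6.5820e+05 ⇒ Q>K, reverse
Step 1:
                  L         G         J
  I         0.01494    0.8293     1.403
  C        0.001363 9.0881e-04 -9.0881e-04
  E          0.0163    0.8302     1.402
  solve Keq expr → x = -4.5441e-04; check Q = 6.5820e+05

[G]_eq = 0.8302 M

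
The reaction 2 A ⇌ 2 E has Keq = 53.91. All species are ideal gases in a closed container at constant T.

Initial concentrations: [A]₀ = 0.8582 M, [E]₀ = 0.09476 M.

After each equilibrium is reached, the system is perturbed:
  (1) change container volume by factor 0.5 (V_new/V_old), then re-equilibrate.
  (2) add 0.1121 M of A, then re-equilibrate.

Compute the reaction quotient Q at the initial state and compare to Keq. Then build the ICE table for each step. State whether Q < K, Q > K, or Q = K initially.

Q₀ = 0.01219 vs Keq = 53.91 ⇒ Q<K, forward
Step 1:
                  A         E
  Initial    0.8582   0.09476
  Change     -0.744     0.744
  Equil      0.1142    0.8387
  solve Keq expr → x = 0.372; check Q = 53.91
Then change container volume by factor 0.5 (V_new/V_old).
Step 2:
                  A         E
  Initial    0.2285     1.677
  Change          0         0
  Equil      0.2285     1.677
  solve Keq expr → x = 0; check Q = 53.91
Then add 0.1121 M of A.
Step 3:
                  A         E
  Initial    0.3406     1.677
  Change   -0.09866   0.09866
  Equil      0.2419     1.776
  solve Keq expr → x = 0.04933; check Q = 53.91

Q₀ = 0.01219; Q < K (proceeds forward)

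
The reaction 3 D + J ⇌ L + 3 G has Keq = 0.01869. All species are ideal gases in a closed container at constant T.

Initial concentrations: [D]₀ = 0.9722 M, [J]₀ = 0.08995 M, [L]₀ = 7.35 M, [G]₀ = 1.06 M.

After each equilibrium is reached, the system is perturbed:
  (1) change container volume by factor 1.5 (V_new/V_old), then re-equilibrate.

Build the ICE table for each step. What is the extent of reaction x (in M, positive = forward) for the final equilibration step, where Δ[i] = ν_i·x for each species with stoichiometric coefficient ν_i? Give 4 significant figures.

x = 0 M

Q₀ = 105.9 vs Keq = 0.01869 ⇒ Q>K, reverse
Step 1:
                    D           J           L           G
  init         0.9722     0.08995        7.35        1.06
  Δ            0.8747      0.2916     -0.2916     -0.8747
  eq            1.847      0.3815       7.058      0.1853
  solve Keq expr → x = -0.2916; check Q = 0.01869
Then change container volume by factor 1.5 (V_new/V_old).
Step 2:
                    D           J           L           G
  init          1.231      0.2543       4.706      0.1235
  Δ                 0           0           0           0
  eq            1.231      0.2543       4.706      0.1235
  solve Keq expr → x = 0; check Q = 0.01869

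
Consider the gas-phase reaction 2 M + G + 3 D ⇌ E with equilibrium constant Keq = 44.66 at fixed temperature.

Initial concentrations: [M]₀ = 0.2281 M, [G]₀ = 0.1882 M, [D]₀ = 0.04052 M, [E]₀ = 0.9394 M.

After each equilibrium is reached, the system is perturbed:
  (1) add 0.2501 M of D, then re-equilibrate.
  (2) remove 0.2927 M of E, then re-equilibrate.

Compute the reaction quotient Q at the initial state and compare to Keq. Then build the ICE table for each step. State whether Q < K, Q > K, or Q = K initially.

Q₀ = 1.4420e+06; Q > K (proceeds reverse)

Q₀ = 1.4420e+06 vs Keq = 44.66 ⇒ Q>K, reverse
Step 1:
                  M         G         D         E
  I          0.2281    0.1882   0.04052    0.9394
  C          0.3319    0.1659    0.4978   -0.1659
  E            0.56    0.3541    0.5383    0.7735
  solve Keq expr → x = -0.1659; check Q = 44.66
Then add 0.2501 M of D.
Step 2:
                  M         G         D         E
  I            0.56    0.3541    0.7884    0.7735
  C        -0.09287  -0.04643   -0.1393   0.04643
  E          0.4671    0.3077    0.6491    0.8199
  solve Keq expr → x = 0.04643; check Q = 44.66
Then remove 0.2927 M of E.
Step 3:
                  M         G         D         E
  I          0.4671    0.3077    0.6491    0.5272
  C        -0.03104  -0.01552  -0.04656   0.01552
  E           0.436    0.2922    0.6025    0.5427
  solve Keq expr → x = 0.01552; check Q = 44.66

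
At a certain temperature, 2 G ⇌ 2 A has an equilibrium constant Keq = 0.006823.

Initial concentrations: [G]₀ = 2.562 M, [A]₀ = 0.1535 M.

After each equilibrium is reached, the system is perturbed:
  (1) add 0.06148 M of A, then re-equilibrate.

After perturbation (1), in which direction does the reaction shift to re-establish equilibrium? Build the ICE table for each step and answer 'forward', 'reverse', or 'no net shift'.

Q₀ = 0.00359 vs Keq = 0.006823 ⇒ Q<K, forward
Step 1:
                   G          A
  Initial      2.562     0.1535
  Change    -0.05369    0.05369
  Equil        2.508     0.2072
  solve Keq expr → x = 0.02685; check Q = 0.006823
Then add 0.06148 M of A.
Step 2:
                   G          A
  Initial      2.508     0.2687
  Change     0.05679   -0.05679
  Equil        2.565     0.2119
  solve Keq expr → x = -0.02839; check Q = 0.006823

Direction: reverse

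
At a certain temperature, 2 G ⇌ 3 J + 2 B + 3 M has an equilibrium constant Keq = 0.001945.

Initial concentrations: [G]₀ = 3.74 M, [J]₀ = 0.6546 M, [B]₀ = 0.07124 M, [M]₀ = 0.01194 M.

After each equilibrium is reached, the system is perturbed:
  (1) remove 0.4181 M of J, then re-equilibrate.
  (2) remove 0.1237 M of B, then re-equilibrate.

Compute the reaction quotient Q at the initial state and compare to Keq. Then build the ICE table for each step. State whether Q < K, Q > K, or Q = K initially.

Q₀ = 1.7324e-10; Q < K (proceeds forward)

Q₀ = 1.7324e-10 vs Keq = 0.001945 ⇒ Q<K, forward
Step 1:
                  G         J         B         M
  I            3.74    0.6546   0.07124   0.01194
  C         -0.3117    0.4676    0.3117    0.4676
  E           3.428     1.122     0.383    0.4795
  solve Keq expr → x = 0.1559; check Q = 0.001945
Then remove 0.4181 M of J.
Step 2:
                  G         J         B         M
  I           3.428    0.7041     0.383    0.4795
  C        -0.07057    0.1059   0.07057    0.1059
  E           3.358      0.81    0.4535    0.5854
  solve Keq expr → x = 0.03528; check Q = 0.001945
Then remove 0.1237 M of B.
Step 3:
                  G         J         B         M
  I           3.358      0.81    0.3298    0.5854
  C        -0.03327   0.04991   0.03327   0.04991
  E           3.324    0.8599    0.3631    0.6353
  solve Keq expr → x = 0.01664; check Q = 0.001945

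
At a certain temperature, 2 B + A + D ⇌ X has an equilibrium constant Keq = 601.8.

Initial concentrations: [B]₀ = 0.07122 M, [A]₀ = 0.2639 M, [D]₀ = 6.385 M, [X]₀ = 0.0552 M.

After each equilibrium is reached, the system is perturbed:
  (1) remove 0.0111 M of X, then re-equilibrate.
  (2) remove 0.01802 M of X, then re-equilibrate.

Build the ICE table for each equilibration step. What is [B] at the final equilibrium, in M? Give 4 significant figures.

Q₀ = 6.459 vs Keq = 601.8 ⇒ Q<K, forward
Step 1:
                    B           A           D           X
  I           0.07122      0.2639       6.385      0.0552
  C          -0.06141     -0.0307     -0.0307      0.0307
  E          0.009815      0.2332       6.354      0.0859
  solve Keq expr → x = 0.0307; check Q = 601.8
Then remove 0.0111 M of X.
Step 2:
                    B           A           D           X
  I          0.009815      0.2332       6.354      0.0748
  C       -6.3033e-04 -3.1517e-04 -3.1517e-04  3.1517e-04
  E          0.009184      0.2329       6.354     0.07512
  solve Keq expr → x = 3.1517e-04; check Q = 601.8
Then remove 0.01802 M of X.
Step 3:
                    B           A           D           X
  I          0.009184      0.2329       6.354      0.0571
  C         -0.001128 -5.6375e-04 -5.6375e-04  5.6375e-04
  E          0.008057      0.2323       6.353     0.05766
  solve Keq expr → x = 5.6375e-04; check Q = 601.8

[B]_eq = 0.008057 M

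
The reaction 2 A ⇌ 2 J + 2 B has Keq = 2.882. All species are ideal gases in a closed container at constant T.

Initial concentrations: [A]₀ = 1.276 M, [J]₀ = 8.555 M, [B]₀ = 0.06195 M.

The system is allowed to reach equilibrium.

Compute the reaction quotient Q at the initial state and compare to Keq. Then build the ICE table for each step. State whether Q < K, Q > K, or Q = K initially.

Q₀ = 0.1725; Q < K (proceeds forward)

Q₀ = 0.1725 vs Keq = 2.882 ⇒ Q<K, forward
Step 1:
                   A          J          B
  init         1.276      8.555    0.06195
  Δ          -0.1563     0.1563     0.1563
  eq            1.12      8.711     0.2182
  solve Keq expr → x = 0.07813; check Q = 2.882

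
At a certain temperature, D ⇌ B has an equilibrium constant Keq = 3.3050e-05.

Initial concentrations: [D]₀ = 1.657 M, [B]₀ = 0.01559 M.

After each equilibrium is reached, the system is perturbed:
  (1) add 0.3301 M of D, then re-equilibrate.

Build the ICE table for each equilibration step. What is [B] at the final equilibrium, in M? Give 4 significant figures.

[B]_eq = 6.6187e-05 M

Q₀ = 0.009409 vs Keq = 3.3050e-05 ⇒ Q>K, reverse
Step 1:
                    D           B
  I             1.657     0.01559
  C           0.01553    -0.01553
  E             1.673  5.5277e-05
  solve Keq expr → x = -0.01553; check Q = 3.3050e-05
Then add 0.3301 M of D.
Step 2:
                    D           B
  I             2.003  5.5277e-05
  C       -1.0909e-05  1.0909e-05
  E             2.003  6.6187e-05
  solve Keq expr → x = 1.0909e-05; check Q = 3.3050e-05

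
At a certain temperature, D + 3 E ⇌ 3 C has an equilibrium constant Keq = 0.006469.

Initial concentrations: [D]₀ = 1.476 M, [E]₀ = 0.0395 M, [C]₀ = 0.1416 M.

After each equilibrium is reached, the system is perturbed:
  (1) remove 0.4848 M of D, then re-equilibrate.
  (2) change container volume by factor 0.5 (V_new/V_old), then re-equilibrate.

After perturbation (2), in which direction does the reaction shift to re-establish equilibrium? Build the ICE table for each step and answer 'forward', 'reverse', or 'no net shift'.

Q₀ = 31.21 vs Keq = 0.006469 ⇒ Q>K, reverse
Step 1:
                  D         E         C
  Initial     1.476    0.0395    0.1416
  Change    0.03656    0.1097   -0.1097
  Equil       1.513    0.1492   0.03191
  solve Keq expr → x = -0.03656; check Q = 0.006469
Then remove 0.4848 M of D.
Step 2:
                  D         E         C
  Initial     1.028    0.1492   0.03191
  Change   0.001079  0.003238 -0.003238
  Equil       1.029    0.1524   0.02867
  solve Keq expr → x = -0.001079; check Q = 0.006469
Then change container volume by factor 0.5 (V_new/V_old).
Step 3:
                  D         E         C
  Initial     2.058    0.3049   0.05734
  Change  -0.004004  -0.01201   0.01201
  Equil       2.054    0.2928   0.06936
  solve Keq expr → x = 0.004004; check Q = 0.006469

Direction: forward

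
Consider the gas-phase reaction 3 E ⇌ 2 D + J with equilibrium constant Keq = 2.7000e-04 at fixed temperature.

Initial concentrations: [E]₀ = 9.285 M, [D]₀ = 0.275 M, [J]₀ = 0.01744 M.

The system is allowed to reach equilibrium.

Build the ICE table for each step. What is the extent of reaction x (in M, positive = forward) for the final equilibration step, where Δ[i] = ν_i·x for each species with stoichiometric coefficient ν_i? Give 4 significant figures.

Q₀ = 1.6477e-06 vs Keq = 2.7000e-04 ⇒ Q<K, forward
Step 1:
                    E           D           J
  Initial       9.285       0.275     0.01744
  Change      -0.7634      0.5089      0.2545
  Equil         8.522      0.7839      0.2719
  solve Keq expr → x = 0.2545; check Q = 2.7000e-04

x = 0.2545 M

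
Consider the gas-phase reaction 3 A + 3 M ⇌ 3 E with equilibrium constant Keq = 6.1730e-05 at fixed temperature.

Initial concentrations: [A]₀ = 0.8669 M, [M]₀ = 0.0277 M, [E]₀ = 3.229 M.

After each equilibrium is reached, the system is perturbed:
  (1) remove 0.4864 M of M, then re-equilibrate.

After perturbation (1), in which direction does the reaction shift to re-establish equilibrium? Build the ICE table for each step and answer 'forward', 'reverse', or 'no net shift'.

Direction: reverse

Q₀ = 2.4314e+06 vs Keq = 6.1730e-05 ⇒ Q>K, reverse
Step 1:
                    A           M           E
  I            0.8669      0.0277       3.229
  C             2.815       2.815      -2.815
  E             3.682       2.843      0.4137
  solve Keq expr → x = -0.9384; check Q = 6.1730e-05
Then remove 0.4864 M of M.
Step 2:
                    A           M           E
  I             3.682       2.357      0.4137
  C           0.05704     0.05704    -0.05704
  E             3.739       2.414      0.3567
  solve Keq expr → x = -0.01901; check Q = 6.1730e-05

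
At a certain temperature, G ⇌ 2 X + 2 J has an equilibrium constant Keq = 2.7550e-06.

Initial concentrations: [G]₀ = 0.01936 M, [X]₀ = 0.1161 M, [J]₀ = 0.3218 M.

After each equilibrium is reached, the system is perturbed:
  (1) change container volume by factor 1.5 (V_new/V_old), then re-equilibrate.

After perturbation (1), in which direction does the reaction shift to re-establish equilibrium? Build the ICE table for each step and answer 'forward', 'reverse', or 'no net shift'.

Direction: forward

Q₀ = 0.0721 vs Keq = 2.7550e-06 ⇒ Q>K, reverse
Step 1:
                   G          X          J
  I          0.01936     0.1161     0.3218
  C          0.05695    -0.1139    -0.1139
  E          0.07631   0.002205     0.2079
  solve Keq expr → x = -0.05695; check Q = 2.7550e-06
Then change container volume by factor 1.5 (V_new/V_old).
Step 2:
                   G          X          J
  I          0.05087    0.00147     0.1386
  C       -5.9600e-04   0.001192   0.001192
  E          0.05028   0.002662     0.1398
  solve Keq expr → x = 5.9600e-04; check Q = 2.7550e-06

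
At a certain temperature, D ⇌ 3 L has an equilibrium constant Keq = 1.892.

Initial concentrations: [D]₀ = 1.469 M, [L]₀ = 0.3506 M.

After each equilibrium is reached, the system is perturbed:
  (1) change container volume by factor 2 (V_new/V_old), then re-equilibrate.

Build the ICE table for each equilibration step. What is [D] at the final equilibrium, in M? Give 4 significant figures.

Q₀ = 0.02934 vs Keq = 1.892 ⇒ Q<K, forward
Step 1:
                    D           L
  I             1.469      0.3506
  C           -0.3155      0.9465
  E             1.153       1.297
  solve Keq expr → x = 0.3155; check Q = 1.892
Then change container volume by factor 2 (V_new/V_old).
Step 2:
                    D           L
  I            0.5767      0.6486
  C           -0.1048      0.3144
  E            0.4719       0.963
  solve Keq expr → x = 0.1048; check Q = 1.892

[D]_eq = 0.4719 M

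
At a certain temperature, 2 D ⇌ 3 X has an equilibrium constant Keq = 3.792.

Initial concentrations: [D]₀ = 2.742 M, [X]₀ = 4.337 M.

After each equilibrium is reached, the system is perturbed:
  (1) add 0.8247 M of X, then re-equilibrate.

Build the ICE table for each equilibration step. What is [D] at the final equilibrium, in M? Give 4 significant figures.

[D]_eq = 3.697 M

Q₀ = 10.85 vs Keq = 3.792 ⇒ Q>K, reverse
Step 1:
                  D         X
  Initial     2.742     4.337
  Change     0.5778   -0.8667
  Equil        3.32      3.47
  solve Keq expr → x = -0.2889; check Q = 3.792
Then add 0.8247 M of X.
Step 2:
                  D         X
  Initial      3.32     4.295
  Change     0.3776   -0.5663
  Equil       3.697     3.729
  solve Keq expr → x = -0.1888; check Q = 3.792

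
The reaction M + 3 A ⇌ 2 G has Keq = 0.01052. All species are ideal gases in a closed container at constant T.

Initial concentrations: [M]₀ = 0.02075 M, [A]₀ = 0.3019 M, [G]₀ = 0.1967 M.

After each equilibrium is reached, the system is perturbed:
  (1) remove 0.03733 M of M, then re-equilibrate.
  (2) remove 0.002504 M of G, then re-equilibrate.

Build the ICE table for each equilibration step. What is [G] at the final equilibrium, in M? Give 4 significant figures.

[G]_eq = 0.0122 M

Q₀ = 67.76 vs Keq = 0.01052 ⇒ Q>K, reverse
Step 1:
                   M          A          G
  I          0.02075     0.3019     0.1967
  C          0.09089     0.2727    -0.1818
  E           0.1116     0.5746    0.01493
  solve Keq expr → x = -0.09089; check Q = 0.01052
Then remove 0.03733 M of M.
Step 2:
                   M          A          G
  I          0.07431     0.5746    0.01493
  C         0.001262   0.003786  -0.002524
  E          0.07557     0.5783     0.0124
  solve Keq expr → x = -0.001262; check Q = 0.01052
Then remove 0.002504 M of G.
Step 3:
                   M          A          G
  I          0.07557     0.5783   0.009897
  C         -0.00115  -0.003449   0.002299
  E          0.07442     0.5749     0.0122
  solve Keq expr → x = 0.00115; check Q = 0.01052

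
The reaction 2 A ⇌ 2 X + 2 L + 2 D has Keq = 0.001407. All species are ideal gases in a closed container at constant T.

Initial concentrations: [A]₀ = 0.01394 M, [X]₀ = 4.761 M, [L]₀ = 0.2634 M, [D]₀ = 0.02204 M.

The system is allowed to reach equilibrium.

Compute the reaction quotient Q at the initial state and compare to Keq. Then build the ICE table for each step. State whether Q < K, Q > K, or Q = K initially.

Q₀ = 3.931 vs Keq = 0.001407 ⇒ Q>K, reverse
Step 1:
                   A          X          L          D
  Initial    0.01394      4.761     0.2634    0.02204
  Change      0.0209    -0.0209    -0.0209    -0.0209
  Equil      0.03484       4.74     0.2425   0.001137
  solve Keq expr → x = -0.01045; check Q = 0.001407

Q₀ = 3.931; Q > K (proceeds reverse)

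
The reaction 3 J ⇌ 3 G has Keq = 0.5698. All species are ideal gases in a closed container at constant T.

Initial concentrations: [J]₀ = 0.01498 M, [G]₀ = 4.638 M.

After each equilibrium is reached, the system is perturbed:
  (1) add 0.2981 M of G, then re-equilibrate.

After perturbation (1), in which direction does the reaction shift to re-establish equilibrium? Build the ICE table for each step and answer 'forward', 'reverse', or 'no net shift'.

Q₀ = 2.9680e+07 vs Keq = 0.5698 ⇒ Q>K, reverse
Step 1:
                    J           G
  I           0.01498       4.638
  C             2.529      -2.529
  E             2.544       2.109
  solve Keq expr → x = -0.843; check Q = 0.5698
Then add 0.2981 M of G.
Step 2:
                    J           G
  I             2.544       2.407
  C             0.163      -0.163
  E             2.707       2.244
  solve Keq expr → x = -0.05433; check Q = 0.5698

Direction: reverse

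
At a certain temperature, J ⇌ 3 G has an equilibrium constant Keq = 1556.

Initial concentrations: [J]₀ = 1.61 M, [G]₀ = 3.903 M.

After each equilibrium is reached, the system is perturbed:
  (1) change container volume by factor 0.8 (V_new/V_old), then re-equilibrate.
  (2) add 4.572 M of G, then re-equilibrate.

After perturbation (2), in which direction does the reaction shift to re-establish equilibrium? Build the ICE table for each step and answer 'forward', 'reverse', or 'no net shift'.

Q₀ = 36.93 vs Keq = 1556 ⇒ Q<K, forward
Step 1:
                  J         G
  I            1.61     3.903
  C          -1.303      3.91
  E          0.3066     7.813
  solve Keq expr → x = 1.303; check Q = 1556
Then change container volume by factor 0.8 (V_new/V_old).
Step 2:
                  J         G
  I          0.3832     9.767
  C           0.141   -0.4231
  E          0.5242     9.344
  solve Keq expr → x = -0.141; check Q = 1556
Then add 4.572 M of G.
Step 3:
                  J         G
  I          0.5242     13.92
  C          0.6101     -1.83
  E           1.134     12.09
  solve Keq expr → x = -0.6101; check Q = 1556

Direction: reverse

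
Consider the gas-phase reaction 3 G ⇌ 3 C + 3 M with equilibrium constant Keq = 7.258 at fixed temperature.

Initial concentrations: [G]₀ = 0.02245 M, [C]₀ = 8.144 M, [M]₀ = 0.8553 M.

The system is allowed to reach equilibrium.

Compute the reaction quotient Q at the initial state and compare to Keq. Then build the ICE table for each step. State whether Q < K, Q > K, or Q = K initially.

Q₀ = 2.9869e+07 vs Keq = 7.258 ⇒ Q>K, reverse
Step 1:
                    G           C           M
  Initial     0.02245       8.144      0.8553
  Change       0.6746     -0.6746     -0.6746
  Equil        0.6971       7.469      0.1807
  solve Keq expr → x = -0.2249; check Q = 7.258

Q₀ = 2.9869e+07; Q > K (proceeds reverse)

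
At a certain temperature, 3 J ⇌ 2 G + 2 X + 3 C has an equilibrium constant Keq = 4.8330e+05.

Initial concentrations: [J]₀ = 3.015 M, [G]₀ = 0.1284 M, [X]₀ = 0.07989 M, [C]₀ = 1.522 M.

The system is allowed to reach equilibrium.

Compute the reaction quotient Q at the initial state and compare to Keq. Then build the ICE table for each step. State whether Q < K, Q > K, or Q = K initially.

Q₀ = 1.3536e-05; Q < K (proceeds forward)

Q₀ = 1.3536e-05 vs Keq = 4.8330e+05 ⇒ Q<K, forward
Step 1:
                   J          G          X          C
  init         3.015     0.1284    0.07989      1.522
  Δ           -2.872      1.915      1.915      2.872
  eq          0.1429      2.043      1.995      4.394
  solve Keq expr → x = 0.9574; check Q = 4.8330e+05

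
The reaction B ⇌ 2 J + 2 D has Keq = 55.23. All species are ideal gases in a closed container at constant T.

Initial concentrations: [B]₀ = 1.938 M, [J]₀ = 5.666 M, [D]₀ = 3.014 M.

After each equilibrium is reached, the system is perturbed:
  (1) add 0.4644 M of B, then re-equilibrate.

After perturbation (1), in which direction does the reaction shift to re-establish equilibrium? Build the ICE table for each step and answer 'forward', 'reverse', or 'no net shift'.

Q₀ = 150.5 vs Keq = 55.23 ⇒ Q>K, reverse
Step 1:
                    B           J           D
  Initial       1.938       5.666       3.014
  Change       0.3647     -0.7295     -0.7295
  Equil         2.303       4.937       2.285
  solve Keq expr → x = -0.3647; check Q = 55.23
Then add 0.4644 M of B.
Step 2:
                    B           J           D
  Initial       2.767       4.937       2.285
  Change     -0.06403      0.1281      0.1281
  Equil         2.703       5.065       2.413
  solve Keq expr → x = 0.06403; check Q = 55.23

Direction: forward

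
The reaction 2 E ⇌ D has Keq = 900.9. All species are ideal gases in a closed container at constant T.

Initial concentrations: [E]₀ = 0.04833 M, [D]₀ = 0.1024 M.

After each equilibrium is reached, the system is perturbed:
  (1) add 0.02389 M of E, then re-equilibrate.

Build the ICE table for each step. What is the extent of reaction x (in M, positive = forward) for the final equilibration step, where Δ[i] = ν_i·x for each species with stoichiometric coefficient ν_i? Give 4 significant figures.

x = 0.01167 M

Q₀ = 43.84 vs Keq = 900.9 ⇒ Q<K, forward
Step 1:
                    E           D
  init        0.04833      0.1024
  Δ          -0.03675     0.01838
  eq          0.01158      0.1208
  solve Keq expr → x = 0.01838; check Q = 900.9
Then add 0.02389 M of E.
Step 2:
                    E           D
  init        0.03547      0.1208
  Δ          -0.02334     0.01167
  eq          0.01213      0.1324
  solve Keq expr → x = 0.01167; check Q = 900.9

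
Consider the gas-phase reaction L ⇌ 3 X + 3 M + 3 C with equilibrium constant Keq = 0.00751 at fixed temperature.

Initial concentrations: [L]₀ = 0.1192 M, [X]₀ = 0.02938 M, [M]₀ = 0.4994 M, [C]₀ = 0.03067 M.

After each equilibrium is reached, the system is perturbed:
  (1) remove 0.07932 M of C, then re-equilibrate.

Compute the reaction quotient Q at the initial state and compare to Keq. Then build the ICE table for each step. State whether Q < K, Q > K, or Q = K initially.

Q₀ = 7.6448e-10; Q < K (proceeds forward)

Q₀ = 7.6448e-10 vs Keq = 0.00751 ⇒ Q<K, forward
Step 1:
                  L         X         M         C
  Initial    0.1192   0.02938    0.4994   0.03067
  Change   -0.08605    0.2581    0.2581    0.2581
  Equil     0.03315    0.2875    0.7575    0.2888
  solve Keq expr → x = 0.08605; check Q = 0.00751
Then remove 0.07932 M of C.
Step 2:
                  L         X         M         C
  Initial   0.03315    0.2875    0.7575    0.2095
  Change  -0.008232    0.0247    0.0247    0.0247
  Equil     0.02492    0.3122    0.7822    0.2342
  solve Keq expr → x = 0.008232; check Q = 0.00751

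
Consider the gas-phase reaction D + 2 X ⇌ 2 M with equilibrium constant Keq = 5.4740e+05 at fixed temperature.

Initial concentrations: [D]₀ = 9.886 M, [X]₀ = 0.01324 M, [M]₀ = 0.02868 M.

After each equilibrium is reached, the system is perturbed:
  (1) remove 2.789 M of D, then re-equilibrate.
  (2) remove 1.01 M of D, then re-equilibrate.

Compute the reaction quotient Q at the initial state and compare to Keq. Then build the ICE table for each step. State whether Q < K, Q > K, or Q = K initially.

Q₀ = 0.4746; Q < K (proceeds forward)

Q₀ = 0.4746 vs Keq = 5.4740e+05 ⇒ Q<K, forward
Step 1:
                    D           X           M
  Initial       9.886     0.01324     0.02868
  Change    -0.006611    -0.01322     0.01322
  Equil         9.879  1.8018e-05      0.0419
  solve Keq expr → x = 0.006611; check Q = 5.4740e+05
Then remove 2.789 M of D.
Step 2:
                    D           X           M
  Initial        7.09  1.8018e-05      0.0419
  Change   1.6245e-06  3.2489e-06 -3.2489e-06
  Equil          7.09  2.1267e-05      0.0419
  solve Keq expr → x = -1.6245e-06; check Q = 5.4740e+05
Then remove 1.01 M of D.
Step 3:
                    D           X           M
  Initial        6.08  2.1267e-05      0.0419
  Change   8.4879e-07  1.6976e-06 -1.6976e-06
  Equil          6.08  2.2965e-05      0.0419
  solve Keq expr → x = -8.4879e-07; check Q = 5.4740e+05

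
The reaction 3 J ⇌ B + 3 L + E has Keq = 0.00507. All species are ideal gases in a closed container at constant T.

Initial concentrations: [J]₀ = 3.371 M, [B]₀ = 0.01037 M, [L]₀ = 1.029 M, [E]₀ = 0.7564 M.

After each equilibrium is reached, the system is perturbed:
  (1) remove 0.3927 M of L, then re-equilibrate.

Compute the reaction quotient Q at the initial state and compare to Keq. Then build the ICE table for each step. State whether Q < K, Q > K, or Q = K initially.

Q₀ = 2.2310e-04; Q < K (proceeds forward)

Q₀ = 2.2310e-04 vs Keq = 0.00507 ⇒ Q<K, forward
Step 1:
                  J         B         L         E
  I           3.371   0.01037     1.029    0.7564
  C          -0.241   0.08034     0.241   0.08034
  E            3.13   0.09071      1.27    0.8367
  solve Keq expr → x = 0.08034; check Q = 0.00507
Then remove 0.3927 M of L.
Step 2:
                  J         B         L         E
  I            3.13   0.09071    0.8773    0.8367
  C         -0.1488   0.04959    0.1488   0.04959
  E           2.981    0.1403     1.026    0.8863
  solve Keq expr → x = 0.04959; check Q = 0.00507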